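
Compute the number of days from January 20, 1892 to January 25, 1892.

Within January 1892: 25 − 20 = 5 days.

5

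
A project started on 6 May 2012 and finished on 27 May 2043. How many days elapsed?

11343

Day-of-year of May 6, 2012: 127.
Day-of-year of May 27, 2043: 147.
2012 has 366 days, so 366 − 127 = 239 days remain in 2012.
Full years 2013–2042: 23 common + 7 leap = 23×365 + 7×366 = 10957 days.
Total: 239 + 10957 + 147 = 11343 days.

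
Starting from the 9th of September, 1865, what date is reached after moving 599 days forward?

the 1st of May, 1867

Count 599 days after September 9, 1865:
September 1865: 30 − 9 = 21 days remain.
Then 19 full months totalling 577 days.
May 1, 1867: 1 day.
Total: 21 + 577 + 1 = 599 days.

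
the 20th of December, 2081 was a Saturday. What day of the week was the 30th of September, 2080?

Monday

Count forward from the earlier date (September 30, 2080) to the later (December 20, 2081):
September 2080: 30 − 30 = 0 days remain.
Then 14 full months totalling 426 days.
December 1–20, 2081: 20 days.
Total: 0 + 426 + 20 = 446 days.
446 mod 7 = 5, so 5 days before Saturday is Monday.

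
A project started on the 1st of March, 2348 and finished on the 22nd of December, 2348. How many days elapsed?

296

March 2348: 31 − 1 = 30 days remain.
Then April (30), May (31), June (30), July (31), August (31), September (30), October (31), November (30): 30 + 31 + 30 + 31 + 31 + 30 + 31 + 30 = 244 days.
December 1–22, 2348: 22 days.
Total: 30 + 244 + 22 = 296 days.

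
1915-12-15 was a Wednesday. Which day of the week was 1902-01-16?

Count forward from the earlier date (January 16, 1902) to the later (December 15, 1915):
Day-of-year of January 16, 1902: 16.
Day-of-year of December 15, 1915: 349.
1902 has 365 days, so 365 − 16 = 349 days remain in 1902.
Full years 1903–1914: 9 common + 3 leap = 9×365 + 3×366 = 4383 days.
Total: 349 + 4383 + 349 = 5081 days.
5081 mod 7 = 6, so 6 days before Wednesday is Thursday.

Thursday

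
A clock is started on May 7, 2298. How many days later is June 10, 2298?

May 2298: 31 − 7 = 24 days remain.
June 1–10, 2298: 10 days.
Total: 24 + 10 = 34 days.

34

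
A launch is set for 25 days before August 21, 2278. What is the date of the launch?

July 27, 2278

Count 25 days before August 21, 2278:
July 2278: 31 − 27 = 4 days remain.
August 1–21, 2278: 21 days.
Total: 4 + 21 = 25 days.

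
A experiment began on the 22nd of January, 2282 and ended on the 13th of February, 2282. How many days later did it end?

22

January 2282: 31 − 22 = 9 days remain.
February 1–13, 2282: 13 days (2282 is not a leap year).
Total: 9 + 13 = 22 days.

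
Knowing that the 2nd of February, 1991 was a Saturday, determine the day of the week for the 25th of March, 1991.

February 1991: 28 − 2 = 26 days remain (1991 is not a leap year, so February has 28 days).
March 1–25, 1991: 25 days.
Total: 26 + 25 = 51 days.
51 mod 7 = 2, so 2 days after Saturday is Monday.

Monday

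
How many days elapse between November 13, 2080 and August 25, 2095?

Day-of-year of November 13, 2080: 318.
Day-of-year of August 25, 2095: 237.
2080 has 366 days, so 366 − 318 = 48 days remain in 2080.
Full years 2081–2094: 11 common + 3 leap = 11×365 + 3×366 = 5113 days.
Total: 48 + 5113 + 237 = 5398 days.

5398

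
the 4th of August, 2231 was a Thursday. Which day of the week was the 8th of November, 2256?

Saturday

Day-of-year of August 4, 2231: 216.
Day-of-year of November 8, 2256: 313.
2231 has 365 days, so 365 − 216 = 149 days remain in 2231.
Full years 2232–2255: 18 common + 6 leap = 18×365 + 6×366 = 8766 days.
Total: 149 + 8766 + 313 = 9228 days.
9228 mod 7 = 2, so 2 days after Thursday is Saturday.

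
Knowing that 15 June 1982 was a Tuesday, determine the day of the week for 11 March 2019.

Monday

Day-of-year of June 15, 1982: 166.
Day-of-year of March 11, 2019: 70.
1982 has 365 days, so 365 − 166 = 199 days remain in 1982.
Full years 1983–2018: 27 common + 9 leap = 27×365 + 9×366 = 13149 days.
Total: 199 + 13149 + 70 = 13418 days.
13418 mod 7 = 6, so 6 days after Tuesday is Monday.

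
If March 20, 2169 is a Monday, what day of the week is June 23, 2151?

Count forward from the earlier date (June 23, 2151) to the later (March 20, 2169):
From June 23, 2151 to June 23, 2168: 17 years, of which 5 contain a Feb 29 — 12×365 + 5×366 = 6210 days.
June 2168: 30 − 23 = 7 days remain.
Then July (31), August (31), September (30), October (31), November (30), December (31), January (31), February 2169 (28): 31 + 31 + 30 + 31 + 30 + 31 + 31 + 28 = 243 days.
March 1–20, 2169: 20 days.
Residual: 270 days.
Total: 6480 days.
6480 mod 7 = 5, so 5 days before Monday is Wednesday.

Wednesday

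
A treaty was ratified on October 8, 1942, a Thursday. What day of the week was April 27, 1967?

Day-of-year of October 8, 1942: 281.
Day-of-year of April 27, 1967: 117.
1942 has 365 days, so 365 − 281 = 84 days remain in 1942.
Full years 1943–1966: 18 common + 6 leap = 18×365 + 6×366 = 8766 days.
Total: 84 + 8766 + 117 = 8967 days.
8967 is a multiple of 7, so April 27, 1967 falls on the same weekday: Thursday.

Thursday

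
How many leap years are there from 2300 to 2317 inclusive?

4

Years divisible by 4 in [2300, 2317]: 2300, 2304, 2308, 2312, 2316.
Of these, 2300 is divisible by 100 but not 400, so not leap.
Leap years: 5 − 1 = 4.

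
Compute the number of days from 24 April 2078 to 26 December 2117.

14490

From April 24, 2078 to April 24, 2117: 39 years, of which 9 contain a Feb 29 — 30×365 + 9×366 = 14244 days.
(2100 is not a leap year (divisible by 100 but not 400).)
April 2117: 30 − 24 = 6 days remain.
Then May (31), June (30), July (31), August (31), September (30), October (31), November (30): 31 + 30 + 31 + 31 + 30 + 31 + 30 = 214 days.
December 1–26, 2117: 26 days.
Residual: 246 days.
Total: 14490 days.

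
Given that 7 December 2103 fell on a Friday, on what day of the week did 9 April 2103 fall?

Count forward from the earlier date (April 9, 2103) to the later (December 7, 2103):
April 2103: 30 − 9 = 21 days remain.
Then May (31), June (30), July (31), August (31), September (30), October (31), November (30): 31 + 30 + 31 + 31 + 30 + 31 + 30 = 214 days.
December 1–7, 2103: 7 days.
Total: 21 + 214 + 7 = 242 days.
242 mod 7 = 4, so 4 days before Friday is Monday.

Monday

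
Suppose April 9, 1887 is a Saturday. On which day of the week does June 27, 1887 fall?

Monday

April 1887: 30 − 9 = 21 days remain.
Then May (31): 31 days.
June 1–27, 1887: 27 days.
Total: 21 + 31 + 27 = 79 days.
79 mod 7 = 2, so 2 days after Saturday is Monday.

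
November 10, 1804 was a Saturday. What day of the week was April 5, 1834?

From November 10, 1804 to November 10, 1833: 29 years, of which 7 contain a Feb 29 — 22×365 + 7×366 = 10592 days.
November 1833: 30 − 10 = 20 days remain.
Then December (31), January (31), February 1834 (28), March (31): 31 + 31 + 28 + 31 = 121 days.
April 1–5, 1834: 5 days.
Residual: 146 days.
Total: 10738 days.
10738 is a multiple of 7, so April 5, 1834 falls on the same weekday: Saturday.

Saturday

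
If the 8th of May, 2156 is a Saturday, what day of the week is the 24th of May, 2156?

Monday

Within May 2156: 24 − 8 = 16 days.
16 mod 7 = 2, so 2 days after Saturday is Monday.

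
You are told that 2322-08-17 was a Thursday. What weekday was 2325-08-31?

Day-of-year of August 17, 2322: 229.
Day-of-year of August 31, 2325: 243.
2322 has 365 days, so 365 − 229 = 136 days remain in 2322.
Full years: 2323: 365; 2324: 366. Sum = 731.
Total: 136 + 731 + 243 = 1110 days.
1110 mod 7 = 4, so 4 days after Thursday is Monday.

Monday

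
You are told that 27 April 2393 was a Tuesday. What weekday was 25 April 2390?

Count forward from the earlier date (April 25, 2390) to the later (April 27, 2393):
April 25, 2390 → April 25, 2391: 365 days.
April 25, 2391 → April 25, 2392: 366 days (2392 is a leap year).
April 25, 2392 → April 25, 2393: 365 days.
Within April 2393: 27 − 25 = 2 days.
Total: 1098 days.
1098 mod 7 = 6, so 6 days before Tuesday is Wednesday.

Wednesday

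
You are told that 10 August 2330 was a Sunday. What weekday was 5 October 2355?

From August 10, 2330 to August 10, 2355: 25 years, of which 6 contain a Feb 29 — 19×365 + 6×366 = 9131 days.
August 2355: 31 − 10 = 21 days remain.
Then September (30): 30 days.
October 1–5, 2355: 5 days.
Residual: 56 days.
Total: 9187 days.
9187 mod 7 = 3, so 3 days after Sunday is Wednesday.

Wednesday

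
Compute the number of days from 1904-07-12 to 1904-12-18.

159

July 1904: 31 − 12 = 19 days remain.
Then August (31), September (30), October (31), November (30): 31 + 30 + 31 + 30 = 122 days.
December 1–18, 1904: 18 days.
Total: 19 + 122 + 18 = 159 days.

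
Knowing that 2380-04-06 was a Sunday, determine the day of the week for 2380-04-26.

Saturday

Within April 2380: 26 − 6 = 20 days.
20 mod 7 = 6, so 6 days after Sunday is Saturday.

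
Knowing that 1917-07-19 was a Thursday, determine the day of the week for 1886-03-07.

Sunday

Count forward from the earlier date (March 7, 1886) to the later (July 19, 1917):
Day-of-year of March 7, 1886: 66.
Day-of-year of July 19, 1917: 200.
1886 has 365 days, so 365 − 66 = 299 days remain in 1886.
Full years 1887–1916: 23 common + 7 leap = 23×365 + 7×366 = 10957 days.
Total: 299 + 10957 + 200 = 11456 days.
11456 mod 7 = 4, so 4 days before Thursday is Sunday.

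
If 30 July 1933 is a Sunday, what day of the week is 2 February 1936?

Sunday

July 30, 1933 → July 30, 1934: 365 days.
July 30, 1934 → July 30, 1935: 365 days.
July 1935: 31 − 30 = 1 day remains.
Then August (31), September (30), October (31), November (30), December (31), January (31): 31 + 30 + 31 + 30 + 31 + 31 = 184 days.
February 1–2, 1936: 2 days (1936 is a leap year).
Residual: 187 days.
Total: 917 days.
917 is a multiple of 7, so 2 February 1936 falls on the same weekday: Sunday.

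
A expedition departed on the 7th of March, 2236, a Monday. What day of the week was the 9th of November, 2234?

Sunday

Count forward from the earlier date (November 9, 2234) to the later (March 7, 2236):
November 2234: 30 − 9 = 21 days remain.
Then 15 full months totalling 456 days.
March 1–7, 2236: 7 days.
Total: 21 + 456 + 7 = 484 days.
484 mod 7 = 1, so 1 day before Monday is Sunday.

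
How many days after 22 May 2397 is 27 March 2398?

Day-of-year of May 22, 2397: 142.
Day-of-year of March 27, 2398: 86.
2397 has 365 days, so 365 − 142 = 223 days remain in 2397.
Total: 223 + 86 = 309 days.

309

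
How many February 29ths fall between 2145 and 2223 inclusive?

Years divisible by 4: 2148, 2152, …, 2220 — 19 in all.
Of these, 2200 is divisible by 100 but not 400, so not leap.
Leap years: 19 − 1 = 18.

18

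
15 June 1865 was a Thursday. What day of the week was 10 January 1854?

Count forward from the earlier date (January 10, 1854) to the later (June 15, 1865):
Day-of-year of January 10, 1854: 10.
Day-of-year of June 15, 1865: 166.
1854 has 365 days, so 365 − 10 = 355 days remain in 1854.
Full years 1855–1864: 7 common + 3 leap = 7×365 + 3×366 = 3653 days.
Total: 355 + 3653 + 166 = 4174 days.
4174 mod 7 = 2, so 2 days before Thursday is Tuesday.

Tuesday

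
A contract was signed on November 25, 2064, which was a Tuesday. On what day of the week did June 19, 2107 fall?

Sunday

From November 25, 2064 to November 25, 2106: 42 years, of which 9 contain a Feb 29 — 33×365 + 9×366 = 15339 days.
(2100 is not a leap year (divisible by 100 but not 400).)
November 2106: 30 − 25 = 5 days remain.
Then December (31), January (31), February 2107 (28), March (31), April (30), May (31): 31 + 31 + 28 + 31 + 30 + 31 = 182 days.
June 1–19, 2107: 19 days.
Residual: 206 days.
Total: 15545 days.
15545 mod 7 = 5, so 5 days after Tuesday is Sunday.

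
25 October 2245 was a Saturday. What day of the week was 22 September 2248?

Day-of-year of October 25, 2245: 298.
Day-of-year of September 22, 2248: 266.
2245 has 365 days, so 365 − 298 = 67 days remain in 2245.
Full years: 2246: 365; 2247: 365. Sum = 730.
Total: 67 + 730 + 266 = 1063 days.
1063 mod 7 = 6, so 6 days after Saturday is Friday.

Friday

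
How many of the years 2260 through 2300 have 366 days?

Years divisible by 4 in [2260, 2300]: 2260, 2264, 2268, 2272, 2276, 2280, 2284, 2288, 2292, 2296, 2300.
Of these, 2300 is divisible by 100 but not 400, so not leap.
Leap years: 11 − 1 = 10.

10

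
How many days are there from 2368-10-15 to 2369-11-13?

394

Day-of-year of October 15, 2368: 289.
Day-of-year of November 13, 2369: 317.
2368 has 366 days, so 366 − 289 = 77 days remain in 2368.
Total: 77 + 317 = 394 days.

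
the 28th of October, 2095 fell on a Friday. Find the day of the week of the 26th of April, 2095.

Count forward from the earlier date (April 26, 2095) to the later (October 28, 2095):
April 2095: 30 − 26 = 4 days remain.
Then May (31), June (30), July (31), August (31), September (30): 31 + 30 + 31 + 31 + 30 = 153 days.
October 1–28, 2095: 28 days.
Total: 4 + 153 + 28 = 185 days.
185 mod 7 = 3, so 3 days before Friday is Tuesday.

Tuesday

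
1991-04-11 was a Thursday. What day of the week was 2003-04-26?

Saturday

From April 11, 1991 to April 11, 2003: 12 years, of which 3 contain a Feb 29 — 9×365 + 3×366 = 4383 days.
(2000 is a leap year (divisible by 400).)
Within April 2003: 26 − 11 = 15 days.
Total: 4398 days.
4398 mod 7 = 2, so 2 days after Thursday is Saturday.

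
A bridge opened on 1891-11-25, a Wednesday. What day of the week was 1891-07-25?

Count forward from the earlier date (July 25, 1891) to the later (November 25, 1891):
July 1891: 31 − 25 = 6 days remain.
Then August (31), September (30), October (31): 31 + 30 + 31 = 92 days.
November 1–25, 1891: 25 days.
Total: 6 + 92 + 25 = 123 days.
123 mod 7 = 4, so 4 days before Wednesday is Saturday.

Saturday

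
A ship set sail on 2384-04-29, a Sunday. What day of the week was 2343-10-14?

Thursday

Count forward from the earlier date (October 14, 2343) to the later (April 29, 2384):
Day-of-year of October 14, 2343: 287.
Day-of-year of April 29, 2384: 120.
2343 has 365 days, so 365 − 287 = 78 days remain in 2343.
Full years 2344–2383: 30 common + 10 leap = 30×365 + 10×366 = 14610 days.
Total: 78 + 14610 + 120 = 14808 days.
14808 mod 7 = 3, so 3 days before Sunday is Thursday.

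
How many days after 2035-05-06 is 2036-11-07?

551

May 6, 2035 → May 6, 2036: 366 days (2036 is a leap year).
May 2036: 31 − 6 = 25 days remain.
Then June (30), July (31), August (31), September (30), October (31): 30 + 31 + 31 + 30 + 31 = 153 days.
November 1–7, 2036: 7 days.
Residual: 185 days.
Total: 551 days.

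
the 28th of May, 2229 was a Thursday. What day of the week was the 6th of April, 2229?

Count forward from the earlier date (April 6, 2229) to the later (May 28, 2229):
April 2229: 30 − 6 = 24 days remain.
May 1–28, 2229: 28 days.
Total: 24 + 28 = 52 days.
52 mod 7 = 3, so 3 days before Thursday is Monday.

Monday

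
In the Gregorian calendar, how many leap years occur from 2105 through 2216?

27

Years divisible by 4: 2108, 2112, …, 2216 — 28 in all.
Of these, 2200 is divisible by 100 but not 400, so not leap.
Leap years: 28 − 1 = 27.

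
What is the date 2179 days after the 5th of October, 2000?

the 23rd of September, 2006

Count 2179 days after October 5, 2000:
October 5, 2000 → October 5, 2001: 365 days.
October 5, 2001 → October 5, 2002: 365 days.
October 5, 2002 → October 5, 2003: 365 days.
October 5, 2003 → October 5, 2004: 366 days (2004 is a leap year).
October 5, 2004 → October 5, 2005: 365 days.
October 2005: 31 − 5 = 26 days remain.
Then 10 full months totalling 304 days.
September 1–23, 2006: 23 days.
Residual: 353 days.
Total: 2179 days.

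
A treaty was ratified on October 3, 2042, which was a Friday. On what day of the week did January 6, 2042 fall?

Monday

Count forward from the earlier date (January 6, 2042) to the later (October 3, 2042):
January 2042: 31 − 6 = 25 days remain.
Then February 2042 (28), March (31), April (30), May (31), June (30), July (31), August (31), September (30): 28 + 31 + 30 + 31 + 30 + 31 + 31 + 30 = 242 days.
October 1–3, 2042: 3 days.
Total: 25 + 242 + 3 = 270 days.
270 mod 7 = 4, so 4 days before Friday is Monday.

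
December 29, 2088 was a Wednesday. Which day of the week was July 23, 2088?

Friday

Count forward from the earlier date (July 23, 2088) to the later (December 29, 2088):
July 2088: 31 − 23 = 8 days remain.
Then August (31), September (30), October (31), November (30): 31 + 30 + 31 + 30 = 122 days.
December 1–29, 2088: 29 days.
Total: 8 + 122 + 29 = 159 days.
159 mod 7 = 5, so 5 days before Wednesday is Friday.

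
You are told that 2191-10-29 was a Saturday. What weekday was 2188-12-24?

Count forward from the earlier date (December 24, 2188) to the later (October 29, 2191):
Day-of-year of December 24, 2188: 359.
Day-of-year of October 29, 2191: 302.
2188 has 366 days, so 366 − 359 = 7 days remain in 2188.
Full years: 2189: 365; 2190: 365. Sum = 730.
Total: 7 + 730 + 302 = 1039 days.
1039 mod 7 = 3, so 3 days before Saturday is Wednesday.

Wednesday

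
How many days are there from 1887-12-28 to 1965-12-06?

From December 28, 1887 to December 28, 1964: 77 years, of which 19 contain a Feb 29 — 58×365 + 19×366 = 28124 days.
(1900 is not a leap year (divisible by 100 but not 400).)
December 1964: 31 − 28 = 3 days remain.
Then 11 full months totalling 334 days.
December 1–6, 1965: 6 days.
Residual: 343 days.
Total: 28467 days.

28467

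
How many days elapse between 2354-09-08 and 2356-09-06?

Day-of-year of September 8, 2354: 251.
Day-of-year of September 6, 2356: 250.
2354 has 365 days, so 365 − 251 = 114 days remain in 2354.
Full years: 2355: 365. Sum = 365.
Total: 114 + 365 + 250 = 729 days.

729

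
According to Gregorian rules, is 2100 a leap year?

2100 is not a leap year (divisible by 100 but not 400).

No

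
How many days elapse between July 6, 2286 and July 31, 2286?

Within July 2286: 31 − 6 = 25 days.

25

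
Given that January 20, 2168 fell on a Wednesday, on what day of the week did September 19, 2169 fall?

Tuesday

January 20, 2168 → January 20, 2169: 366 days (2168 is a leap year).
January 2169: 31 − 20 = 11 days remain.
Then February 2169 (28), March (31), April (30), May (31), June (30), July (31), August (31): 28 + 31 + 30 + 31 + 30 + 31 + 31 = 212 days.
September 1–19, 2169: 19 days.
Residual: 242 days.
Total: 608 days.
608 mod 7 = 6, so 6 days after Wednesday is Tuesday.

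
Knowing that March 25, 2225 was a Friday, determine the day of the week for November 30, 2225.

Wednesday

March 2225: 31 − 25 = 6 days remain.
Then April (30), May (31), June (30), July (31), August (31), September (30), October (31): 30 + 31 + 30 + 31 + 31 + 30 + 31 = 214 days.
November 1–30, 2225: 30 days.
Total: 6 + 214 + 30 = 250 days.
250 mod 7 = 5, so 5 days after Friday is Wednesday.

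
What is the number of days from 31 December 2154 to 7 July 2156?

554

December 31, 2154 → December 31, 2155: 365 days.
December 2155: 31 − 31 = 0 days remain.
Then January (31), February 2156 (29), March (31), April (30), May (31), June (30): 31 + 29 + 31 + 30 + 31 + 30 = 182 days.
July 1–7, 2156: 7 days.
Residual: 189 days.
Total: 554 days.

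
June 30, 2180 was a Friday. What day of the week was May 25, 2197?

Thursday

From June 30, 2180 to June 30, 2196: 16 years, of which 4 contain a Feb 29 — 12×365 + 4×366 = 5844 days.
June 2196: 30 − 30 = 0 days remain.
Then 10 full months totalling 304 days.
May 1–25, 2197: 25 days.
Residual: 329 days.
Total: 6173 days.
6173 mod 7 = 6, so 6 days after Friday is Thursday.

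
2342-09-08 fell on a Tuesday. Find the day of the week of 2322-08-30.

Count forward from the earlier date (August 30, 2322) to the later (September 8, 2342):
From August 30, 2322 to August 30, 2342: 20 years, of which 5 contain a Feb 29 — 15×365 + 5×366 = 7305 days.
August 2342: 31 − 30 = 1 day remains.
September 1–8, 2342: 8 days.
Residual: 9 days.
Total: 7314 days.
7314 mod 7 = 6, so 6 days before Tuesday is Wednesday.

Wednesday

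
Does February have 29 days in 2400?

Yes

2400 is a leap year (divisible by 400).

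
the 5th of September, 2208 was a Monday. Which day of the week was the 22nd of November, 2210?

Thursday

Day-of-year of September 5, 2208: 249.
Day-of-year of November 22, 2210: 326.
2208 has 366 days, so 366 − 249 = 117 days remain in 2208.
Full years: 2209: 365. Sum = 365.
Total: 117 + 365 + 326 = 808 days.
808 mod 7 = 3, so 3 days after Monday is Thursday.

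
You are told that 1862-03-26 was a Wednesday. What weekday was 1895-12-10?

Day-of-year of March 26, 1862: 85.
Day-of-year of December 10, 1895: 344.
1862 has 365 days, so 365 − 85 = 280 days remain in 1862.
Full years 1863–1894: 24 common + 8 leap = 24×365 + 8×366 = 11688 days.
Total: 280 + 11688 + 344 = 12312 days.
12312 mod 7 = 6, so 6 days after Wednesday is Tuesday.

Tuesday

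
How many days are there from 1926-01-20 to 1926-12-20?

January 1926: 31 − 20 = 11 days remain.
Then 10 full months totalling 303 days.
December 1–20, 1926: 20 days.
Total: 11 + 303 + 20 = 334 days.

334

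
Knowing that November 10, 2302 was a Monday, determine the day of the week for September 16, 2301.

Count forward from the earlier date (September 16, 2301) to the later (November 10, 2302):
September 2301: 30 − 16 = 14 days remain.
Then 13 full months totalling 396 days.
November 1–10, 2302: 10 days.
Total: 14 + 396 + 10 = 420 days.
420 is a multiple of 7, so September 16, 2301 falls on the same weekday: Monday.

Monday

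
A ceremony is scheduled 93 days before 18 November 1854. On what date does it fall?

17 August 1854

Count 93 days before November 18, 1854:
August 1854: 31 − 17 = 14 days remain.
Then September (30), October (31): 30 + 31 = 61 days.
November 1–18, 1854: 18 days.
Total: 14 + 61 + 18 = 93 days.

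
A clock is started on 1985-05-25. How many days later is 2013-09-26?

Day-of-year of May 25, 1985: 145.
Day-of-year of September 26, 2013: 269.
1985 has 365 days, so 365 − 145 = 220 days remain in 1985.
Full years 1986–2012: 20 common + 7 leap = 20×365 + 7×366 = 9862 days.
Total: 220 + 9862 + 269 = 10351 days.

10351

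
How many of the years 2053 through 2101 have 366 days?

11

Years divisible by 4 in [2053, 2101]: 2056, 2060, 2064, 2068, 2072, 2076, 2080, 2084, 2088, 2092, 2096, 2100.
Of these, 2100 is divisible by 100 but not 400, so not leap.
Leap years: 12 − 1 = 11.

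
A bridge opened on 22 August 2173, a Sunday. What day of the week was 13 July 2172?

Count forward from the earlier date (July 13, 2172) to the later (August 22, 2173):
July 2172: 31 − 13 = 18 days remain.
Then 12 full months totalling 365 days.
August 1–22, 2173: 22 days.
Total: 18 + 365 + 22 = 405 days.
405 mod 7 = 6, so 6 days before Sunday is Monday.

Monday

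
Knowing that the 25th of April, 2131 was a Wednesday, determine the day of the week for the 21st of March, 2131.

Count forward from the earlier date (March 21, 2131) to the later (April 25, 2131):
March 2131: 31 − 21 = 10 days remain.
April 1–25, 2131: 25 days.
Total: 10 + 25 = 35 days.
35 is a multiple of 7, so the 21st of March, 2131 falls on the same weekday: Wednesday.

Wednesday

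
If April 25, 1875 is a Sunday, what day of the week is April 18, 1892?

From April 25, 1875 to April 25, 1891: 16 years, of which 4 contain a Feb 29 — 12×365 + 4×366 = 5844 days.
April 1891: 30 − 25 = 5 days remain.
Then 11 full months totalling 336 days.
April 1–18, 1892: 18 days.
Residual: 359 days.
Total: 6203 days.
6203 mod 7 = 1, so 1 day after Sunday is Monday.

Monday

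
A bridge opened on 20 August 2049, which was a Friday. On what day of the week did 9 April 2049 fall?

Count forward from the earlier date (April 9, 2049) to the later (August 20, 2049):
April 2049: 30 − 9 = 21 days remain.
Then May (31), June (30), July (31): 31 + 30 + 31 = 92 days.
August 1–20, 2049: 20 days.
Total: 21 + 92 + 20 = 133 days.
133 is a multiple of 7, so 9 April 2049 falls on the same weekday: Friday.

Friday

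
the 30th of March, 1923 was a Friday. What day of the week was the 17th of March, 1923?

Count forward from the earlier date (March 17, 1923) to the later (March 30, 1923):
Within March 1923: 30 − 17 = 13 days.
13 mod 7 = 6, so 6 days before Friday is Saturday.

Saturday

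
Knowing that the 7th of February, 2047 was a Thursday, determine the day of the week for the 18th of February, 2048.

Day-of-year of February 7, 2047: 38.
Day-of-year of February 18, 2048: 49.
2047 has 365 days, so 365 − 38 = 327 days remain in 2047.
Total: 327 + 49 = 376 days.
376 mod 7 = 5, so 5 days after Thursday is Tuesday.

Tuesday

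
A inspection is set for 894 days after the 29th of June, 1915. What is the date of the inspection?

the 9th of December, 1917

Count 894 days after June 29, 1915:
June 29, 1915 → June 29, 1916: 366 days (1916 is a leap year).
June 29, 1916 → June 29, 1917: 365 days.
June 1917: 30 − 29 = 1 day remains.
Then July (31), August (31), September (30), October (31), November (30): 31 + 31 + 30 + 31 + 30 = 153 days.
December 1–9, 1917: 9 days.
Residual: 163 days.
Total: 894 days.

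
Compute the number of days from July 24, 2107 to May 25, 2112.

1767

Day-of-year of July 24, 2107: 205.
Day-of-year of May 25, 2112: 146.
2107 has 365 days, so 365 − 205 = 160 days remain in 2107.
Full years: 2108: 366; 2109: 365; 2110: 365; 2111: 365. Sum = 1461.
Total: 160 + 1461 + 146 = 1767 days.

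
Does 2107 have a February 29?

2107 is not a leap year.

No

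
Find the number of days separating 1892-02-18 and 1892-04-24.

February 1892: 29 − 18 = 11 days remain (1892 is a leap year, so February has 29 days).
Then March (31): 31 days.
April 1–24, 1892: 24 days.
Total: 11 + 31 + 24 = 66 days.

66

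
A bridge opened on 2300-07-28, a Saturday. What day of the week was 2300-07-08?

Sunday

Count forward from the earlier date (July 8, 2300) to the later (July 28, 2300):
Within July 2300: 28 − 8 = 20 days.
20 mod 7 = 6, so 6 days before Saturday is Sunday.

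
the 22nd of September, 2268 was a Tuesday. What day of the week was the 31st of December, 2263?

Thursday

Count forward from the earlier date (December 31, 2263) to the later (September 22, 2268):
Day-of-year of December 31, 2263: 365.
Day-of-year of September 22, 2268: 266.
2263 has 365 days, so 365 − 365 = 0 days remain in 2263.
Full years: 2264: 366; 2265: 365; 2266: 365; 2267: 365. Sum = 1461.
Total: 0 + 1461 + 266 = 1727 days.
1727 mod 7 = 5, so 5 days before Tuesday is Thursday.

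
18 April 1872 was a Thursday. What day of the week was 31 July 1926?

From April 18, 1872 to April 18, 1926: 54 years, of which 12 contain a Feb 29 — 42×365 + 12×366 = 19722 days.
(1900 is not a leap year (divisible by 100 but not 400).)
April 1926: 30 − 18 = 12 days remain.
Then May (31), June (30): 31 + 30 = 61 days.
July 1–31, 1926: 31 days.
Residual: 104 days.
Total: 19826 days.
19826 mod 7 = 2, so 2 days after Thursday is Saturday.

Saturday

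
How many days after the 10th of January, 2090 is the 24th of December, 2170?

From January 10, 2090 to January 10, 2170: 80 years, of which 19 contain a Feb 29 — 61×365 + 19×366 = 29219 days.
(2100 is not a leap year (divisible by 100 but not 400).)
January 2170: 31 − 10 = 21 days remain.
Then 10 full months totalling 303 days.
December 1–24, 2170: 24 days.
Residual: 348 days.
Total: 29567 days.

29567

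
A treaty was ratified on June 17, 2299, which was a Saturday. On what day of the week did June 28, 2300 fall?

Thursday

June 2299: 30 − 17 = 13 days remain.
Then 11 full months totalling 335 days.
June 1–28, 2300: 28 days.
Total: 13 + 335 + 28 = 376 days.
376 mod 7 = 5, so 5 days after Saturday is Thursday.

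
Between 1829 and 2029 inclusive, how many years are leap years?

Years divisible by 4: 1832, 1836, …, 2028 — 50 in all.
Of these, 1900 is divisible by 100 but not 400, so not leap.
2000 is divisible by 400, so still leap.
Leap years: 50 − 1 = 49.

49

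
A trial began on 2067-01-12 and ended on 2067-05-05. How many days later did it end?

113

January 2067: 31 − 12 = 19 days remain.
Then February 2067 (28), March (31), April (30): 28 + 31 + 30 = 89 days.
May 1–5, 2067: 5 days.
Total: 19 + 89 + 5 = 113 days.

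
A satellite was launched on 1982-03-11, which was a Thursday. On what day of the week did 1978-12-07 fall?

Thursday

Count forward from the earlier date (December 7, 1978) to the later (March 11, 1982):
Day-of-year of December 7, 1978: 341.
Day-of-year of March 11, 1982: 70.
1978 has 365 days, so 365 − 341 = 24 days remain in 1978.
Full years: 1979: 365; 1980: 366; 1981: 365. Sum = 1096.
Total: 24 + 1096 + 70 = 1190 days.
1190 is a multiple of 7, so 1978-12-07 falls on the same weekday: Thursday.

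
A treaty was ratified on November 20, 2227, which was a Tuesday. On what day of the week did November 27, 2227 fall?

Tuesday

Within November 2227: 27 − 20 = 7 days.
7 is a multiple of 7, so November 27, 2227 falls on the same weekday: Tuesday.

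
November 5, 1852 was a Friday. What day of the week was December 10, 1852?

Friday

November 1852: 30 − 5 = 25 days remain.
December 1–10, 1852: 10 days.
Total: 25 + 10 = 35 days.
35 is a multiple of 7, so December 10, 1852 falls on the same weekday: Friday.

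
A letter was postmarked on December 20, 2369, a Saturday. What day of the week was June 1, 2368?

Count forward from the earlier date (June 1, 2368) to the later (December 20, 2369):
Day-of-year of June 1, 2368: 153.
Day-of-year of December 20, 2369: 354.
2368 has 366 days, so 366 − 153 = 213 days remain in 2368.
Total: 213 + 354 = 567 days.
567 is a multiple of 7, so June 1, 2368 falls on the same weekday: Saturday.

Saturday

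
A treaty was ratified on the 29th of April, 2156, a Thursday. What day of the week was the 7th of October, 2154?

Count forward from the earlier date (October 7, 2154) to the later (April 29, 2156):
Day-of-year of October 7, 2154: 280.
Day-of-year of April 29, 2156: 120.
2154 has 365 days, so 365 − 280 = 85 days remain in 2154.
Full years: 2155: 365. Sum = 365.
Total: 85 + 365 + 120 = 570 days.
570 mod 7 = 3, so 3 days before Thursday is Monday.

Monday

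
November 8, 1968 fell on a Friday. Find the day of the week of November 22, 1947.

Saturday

Count forward from the earlier date (November 22, 1947) to the later (November 8, 1968):
Day-of-year of November 22, 1947: 326.
Day-of-year of November 8, 1968: 313.
1947 has 365 days, so 365 − 326 = 39 days remain in 1947.
Full years 1948–1967: 15 common + 5 leap = 15×365 + 5×366 = 7305 days.
Total: 39 + 7305 + 313 = 7657 days.
7657 mod 7 = 6, so 6 days before Friday is Saturday.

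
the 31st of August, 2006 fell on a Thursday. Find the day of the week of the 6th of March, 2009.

Friday

August 31, 2006 → August 31, 2007: 365 days.
August 31, 2007 → August 31, 2008: 366 days (2008 is a leap year).
August 2008: 31 − 31 = 0 days remain.
Then September (30), October (31), November (30), December (31), January (31), February 2009 (28): 30 + 31 + 30 + 31 + 31 + 28 = 181 days.
March 1–6, 2009: 6 days.
Residual: 187 days.
Total: 918 days.
918 mod 7 = 1, so 1 day after Thursday is Friday.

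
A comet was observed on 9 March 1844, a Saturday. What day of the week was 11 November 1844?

Monday

March 1844: 31 − 9 = 22 days remain.
Then April (30), May (31), June (30), July (31), August (31), September (30), October (31): 30 + 31 + 30 + 31 + 31 + 30 + 31 = 214 days.
November 1–11, 1844: 11 days.
Total: 22 + 214 + 11 = 247 days.
247 mod 7 = 2, so 2 days after Saturday is Monday.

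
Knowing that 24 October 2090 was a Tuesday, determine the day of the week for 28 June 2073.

Wednesday

Count forward from the earlier date (June 28, 2073) to the later (October 24, 2090):
Day-of-year of June 28, 2073: 179.
Day-of-year of October 24, 2090: 297.
2073 has 365 days, so 365 − 179 = 186 days remain in 2073.
Full years 2074–2089: 12 common + 4 leap = 12×365 + 4×366 = 5844 days.
Total: 186 + 5844 + 297 = 6327 days.
6327 mod 7 = 6, so 6 days before Tuesday is Wednesday.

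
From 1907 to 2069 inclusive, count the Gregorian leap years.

41

Years divisible by 4: 1908, 1912, …, 2068 — 41 in all.
2000 is divisible by 400, so still leap.
No century exceptions apply. Count: 41.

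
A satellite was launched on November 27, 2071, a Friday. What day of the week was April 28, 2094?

Day-of-year of November 27, 2071: 331.
Day-of-year of April 28, 2094: 118.
2071 has 365 days, so 365 − 331 = 34 days remain in 2071.
Full years 2072–2093: 16 common + 6 leap = 16×365 + 6×366 = 8036 days.
Total: 34 + 8036 + 118 = 8188 days.
8188 mod 7 = 5, so 5 days after Friday is Wednesday.

Wednesday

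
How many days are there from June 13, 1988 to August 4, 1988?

June 1988: 30 − 13 = 17 days remain.
Then July (31): 31 days.
August 1–4, 1988: 4 days.
Total: 17 + 31 + 4 = 52 days.

52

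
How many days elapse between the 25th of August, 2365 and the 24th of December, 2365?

121

August 2365: 31 − 25 = 6 days remain.
Then September (30), October (31), November (30): 30 + 31 + 30 = 91 days.
December 1–24, 2365: 24 days.
Total: 6 + 91 + 24 = 121 days.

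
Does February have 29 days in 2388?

Yes

2388 is a leap year.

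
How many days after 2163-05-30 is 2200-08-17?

From May 30, 2163 to May 30, 2200: 37 years, of which 9 contain a Feb 29 — 28×365 + 9×366 = 13514 days.
(2200 is not a leap year (divisible by 100 but not 400).)
May 2200: 31 − 30 = 1 day remains.
Then June (30), July (31): 30 + 31 = 61 days.
August 1–17, 2200: 17 days.
Residual: 79 days.
Total: 13593 days.

13593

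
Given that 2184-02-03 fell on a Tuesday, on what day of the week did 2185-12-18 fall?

Sunday

Day-of-year of February 3, 2184: 34.
Day-of-year of December 18, 2185: 352.
2184 has 366 days, so 366 − 34 = 332 days remain in 2184.
Total: 332 + 352 = 684 days.
684 mod 7 = 5, so 5 days after Tuesday is Sunday.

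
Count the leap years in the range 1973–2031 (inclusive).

Years divisible by 4: 1976, 1980, …, 2028 — 14 in all.
2000 is divisible by 400, so still leap.
No century exceptions apply. Count: 14.

14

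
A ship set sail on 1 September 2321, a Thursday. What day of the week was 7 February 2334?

Wednesday

Day-of-year of September 1, 2321: 244.
Day-of-year of February 7, 2334: 38.
2321 has 365 days, so 365 − 244 = 121 days remain in 2321.
Full years 2322–2333: 9 common + 3 leap = 9×365 + 3×366 = 4383 days.
Total: 121 + 4383 + 38 = 4542 days.
4542 mod 7 = 6, so 6 days after Thursday is Wednesday.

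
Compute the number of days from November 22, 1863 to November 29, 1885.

From November 22, 1863 to November 22, 1885: 22 years, of which 6 contain a Feb 29 — 16×365 + 6×366 = 8036 days.
Within November 1885: 29 − 22 = 7 days.
Total: 8043 days.

8043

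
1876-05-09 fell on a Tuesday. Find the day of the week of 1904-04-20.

Wednesday

Day-of-year of May 9, 1876: 130.
Day-of-year of April 20, 1904: 111.
1876 has 366 days, so 366 − 130 = 236 days remain in 1876.
Full years 1877–1903: 22 common + 5 leap = 22×365 + 5×366 = 9860 days.
Total: 236 + 9860 + 111 = 10207 days.
10207 mod 7 = 1, so 1 day after Tuesday is Wednesday.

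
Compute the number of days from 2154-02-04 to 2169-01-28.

5472

From February 4, 2154 to February 4, 2168: 14 years, of which 3 contain a Feb 29 — 11×365 + 3×366 = 5113 days.
February 2168: 29 − 4 = 25 days remain (2168 is a leap year, so February has 29 days).
Then 10 full months totalling 306 days.
January 1–28, 2169: 28 days.
Residual: 359 days.
Total: 5472 days.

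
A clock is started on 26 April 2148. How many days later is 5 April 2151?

Day-of-year of April 26, 2148: 117.
Day-of-year of April 5, 2151: 95.
2148 has 366 days, so 366 − 117 = 249 days remain in 2148.
Full years: 2149: 365; 2150: 365. Sum = 730.
Total: 249 + 730 + 95 = 1074 days.

1074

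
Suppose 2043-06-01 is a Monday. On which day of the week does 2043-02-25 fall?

Wednesday

Count forward from the earlier date (February 25, 2043) to the later (June 1, 2043):
February 2043: 28 − 25 = 3 days remain (2043 is not a leap year, so February has 28 days).
Then March (31), April (30), May (31): 31 + 30 + 31 = 92 days.
June 1, 2043: 1 day.
Total: 3 + 92 + 1 = 96 days.
96 mod 7 = 5, so 5 days before Monday is Wednesday.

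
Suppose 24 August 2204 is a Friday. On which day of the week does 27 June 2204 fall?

Wednesday

Count forward from the earlier date (June 27, 2204) to the later (August 24, 2204):
June 2204: 30 − 27 = 3 days remain.
Then July (31): 31 days.
August 1–24, 2204: 24 days.
Total: 3 + 31 + 24 = 58 days.
58 mod 7 = 2, so 2 days before Friday is Wednesday.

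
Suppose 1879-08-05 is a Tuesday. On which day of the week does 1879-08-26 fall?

Within August 1879: 26 − 5 = 21 days.
21 is a multiple of 7, so 1879-08-26 falls on the same weekday: Tuesday.

Tuesday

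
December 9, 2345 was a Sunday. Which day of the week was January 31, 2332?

Count forward from the earlier date (January 31, 2332) to the later (December 9, 2345):
From January 31, 2332 to January 31, 2345: 13 years, of which 4 contain a Feb 29 — 9×365 + 4×366 = 4749 days.
January 2345: 31 − 31 = 0 days remain.
Then 10 full months totalling 303 days.
December 1–9, 2345: 9 days.
Residual: 312 days.
Total: 5061 days.
5061 is a multiple of 7, so January 31, 2332 falls on the same weekday: Sunday.

Sunday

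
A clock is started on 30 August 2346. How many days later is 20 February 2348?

Day-of-year of August 30, 2346: 242.
Day-of-year of February 20, 2348: 51.
2346 has 365 days, so 365 − 242 = 123 days remain in 2346.
Full years: 2347: 365. Sum = 365.
Total: 123 + 365 + 51 = 539 days.

539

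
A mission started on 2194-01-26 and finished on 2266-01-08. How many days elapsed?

From January 26, 2194 to January 26, 2265: 71 years, of which 17 contain a Feb 29 — 54×365 + 17×366 = 25932 days.
(2200 is not a leap year (divisible by 100 but not 400).)
January 2265: 31 − 26 = 5 days remain.
Then 11 full months totalling 334 days.
January 1–8, 2266: 8 days.
Residual: 347 days.
Total: 26279 days.

26279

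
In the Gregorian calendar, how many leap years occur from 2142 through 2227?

20

Years divisible by 4: 2144, 2148, …, 2224 — 21 in all.
Of these, 2200 is divisible by 100 but not 400, so not leap.
Leap years: 21 − 1 = 20.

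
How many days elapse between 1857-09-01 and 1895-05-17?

13772

Day-of-year of September 1, 1857: 244.
Day-of-year of May 17, 1895: 137.
1857 has 365 days, so 365 − 244 = 121 days remain in 1857.
Full years 1858–1894: 28 common + 9 leap = 28×365 + 9×366 = 13514 days.
Total: 121 + 13514 + 137 = 13772 days.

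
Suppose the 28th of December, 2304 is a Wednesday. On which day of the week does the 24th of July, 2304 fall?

Sunday

Count forward from the earlier date (July 24, 2304) to the later (December 28, 2304):
July 2304: 31 − 24 = 7 days remain.
Then August (31), September (30), October (31), November (30): 31 + 30 + 31 + 30 = 122 days.
December 1–28, 2304: 28 days.
Total: 7 + 122 + 28 = 157 days.
157 mod 7 = 3, so 3 days before Wednesday is Sunday.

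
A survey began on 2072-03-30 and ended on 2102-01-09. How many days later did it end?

10876

From March 30, 2072 to March 30, 2101: 29 years, of which 6 contain a Feb 29 — 23×365 + 6×366 = 10591 days.
(2100 is not a leap year (divisible by 100 but not 400).)
March 2101: 31 − 30 = 1 day remains.
Then 9 full months totalling 275 days.
January 1–9, 2102: 9 days.
Residual: 285 days.
Total: 10876 days.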